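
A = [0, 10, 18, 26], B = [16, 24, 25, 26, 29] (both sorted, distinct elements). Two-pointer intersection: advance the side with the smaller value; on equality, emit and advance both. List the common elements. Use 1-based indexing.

[i=1,j=1] 0<16 → i++
[i=2,j=1] 10<16 → i++
[i=3,j=1] 18>16 → j++
[i=3,j=2] 18<24 → i++
[i=4,j=2] 26>24 → j++
[i=4,j=3] 26>25 → j++
[i=4,j=4] 26==26 emit → i++,j++

intersection = [26]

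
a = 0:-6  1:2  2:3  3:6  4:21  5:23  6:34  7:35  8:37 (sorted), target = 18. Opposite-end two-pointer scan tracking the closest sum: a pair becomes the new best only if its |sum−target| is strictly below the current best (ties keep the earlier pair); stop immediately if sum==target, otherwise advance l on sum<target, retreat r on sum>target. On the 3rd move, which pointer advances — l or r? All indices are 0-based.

[0,8] -6+37=31 d=13 * → r--
[0,7] -6+35=29 d=11 * → r--
[0,6] -6+34=28 d=10 * → r--

r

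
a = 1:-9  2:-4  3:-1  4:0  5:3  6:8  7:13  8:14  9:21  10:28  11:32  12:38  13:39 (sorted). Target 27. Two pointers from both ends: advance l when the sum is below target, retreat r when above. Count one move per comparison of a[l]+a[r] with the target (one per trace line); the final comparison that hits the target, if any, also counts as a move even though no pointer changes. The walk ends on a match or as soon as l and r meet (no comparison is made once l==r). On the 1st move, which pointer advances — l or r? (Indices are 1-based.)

l=1 r=13: -9+39=30 >27, r--

r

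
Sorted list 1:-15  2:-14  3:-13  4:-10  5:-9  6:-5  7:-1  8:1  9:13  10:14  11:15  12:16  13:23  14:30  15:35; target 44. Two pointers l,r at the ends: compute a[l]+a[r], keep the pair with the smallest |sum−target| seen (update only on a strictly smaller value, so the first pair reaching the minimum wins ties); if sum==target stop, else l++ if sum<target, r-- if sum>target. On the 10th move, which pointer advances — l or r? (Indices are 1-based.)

l

[1,15] -15+35=20 d=24 * → l++
[2,15] -14+35=21 d=23 * → l++
[3,15] -13+35=22 d=22 * → l++
[4,15] -10+35=25 d=19 * → l++
[5,15] -9+35=26 d=18 * → l++
[6,15] -5+35=30 d=14 * → l++
[7,15] -1+35=34 d=10 * → l++
[8,15] 1+35=36 d=8 * → l++
[9,15] 13+35=48 d=4 * → r--
[9,14] 13+30=43 d=1 * → l++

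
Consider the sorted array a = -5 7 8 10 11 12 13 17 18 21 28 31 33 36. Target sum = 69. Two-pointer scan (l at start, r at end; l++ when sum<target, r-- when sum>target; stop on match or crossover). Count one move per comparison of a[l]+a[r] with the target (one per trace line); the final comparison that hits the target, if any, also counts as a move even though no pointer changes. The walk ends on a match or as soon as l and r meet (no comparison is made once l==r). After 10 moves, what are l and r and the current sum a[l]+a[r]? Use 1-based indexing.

[1,14] -5+36=31 <69 → l++
[2,14] 7+36=43 <69 → l++
[3,14] 8+36=44 <69 → l++
[4,14] 10+36=46 <69 → l++
[5,14] 11+36=47 <69 → l++
[6,14] 12+36=48 <69 → l++
[7,14] 13+36=49 <69 → l++
[8,14] 17+36=53 <69 → l++
[9,14] 18+36=54 <69 → l++
[10,14] 21+36=57 <69 → l++

l=11, r=14, sum=64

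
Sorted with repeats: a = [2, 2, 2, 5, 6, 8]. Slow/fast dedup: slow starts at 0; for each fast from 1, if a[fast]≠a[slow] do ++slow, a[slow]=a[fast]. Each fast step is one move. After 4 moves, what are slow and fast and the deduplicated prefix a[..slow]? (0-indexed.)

slow=2, fast=5, prefix=[2, 5, 6]

(s=0,f=1) a[fast]=2=a[slow] dup → fast++
(s=0,f=2) a[fast]=2=a[slow] dup → fast++
(s=0,f=3) a[fast]=5≠a[slow]=2 write a[1]=5 → slow++,fast++
(s=1,f=4) a[fast]=6≠a[slow]=5 write a[2]=6 → slow++,fast++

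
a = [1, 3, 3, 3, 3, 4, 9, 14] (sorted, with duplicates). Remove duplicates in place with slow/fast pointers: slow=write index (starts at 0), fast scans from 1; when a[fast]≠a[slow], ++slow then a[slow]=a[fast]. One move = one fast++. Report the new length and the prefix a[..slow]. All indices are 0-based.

(s=0,f=1) a[fast]=3≠a[slow]=1 write a[1]=3 → slow++,fast++
(s=1,f=2) a[fast]=3=a[slow] dup → fast++
(s=1,f=3) a[fast]=3=a[slow] dup → fast++
(s=1,f=4) a[fast]=3=a[slow] dup → fast++
(s=1,f=5) a[fast]=4≠a[slow]=3 write a[2]=4 → slow++,fast++
(s=2,f=6) a[fast]=9≠a[slow]=4 write a[3]=9 → slow++,fast++
(s=3,f=7) a[fast]=14≠a[slow]=9 write a[4]=14 → slow++,fast++

length 5; prefix = [1, 3, 4, 9, 14]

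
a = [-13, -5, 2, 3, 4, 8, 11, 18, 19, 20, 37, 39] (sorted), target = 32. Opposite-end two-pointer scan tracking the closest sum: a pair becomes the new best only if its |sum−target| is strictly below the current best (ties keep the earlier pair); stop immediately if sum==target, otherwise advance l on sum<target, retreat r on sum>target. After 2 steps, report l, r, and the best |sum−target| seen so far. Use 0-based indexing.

l=0 r=11: -13+39=26 d=6 *, l++
l=1 r=11: -5+39=34 d=2 *, r--

l=1, r=10, best |Δ|=2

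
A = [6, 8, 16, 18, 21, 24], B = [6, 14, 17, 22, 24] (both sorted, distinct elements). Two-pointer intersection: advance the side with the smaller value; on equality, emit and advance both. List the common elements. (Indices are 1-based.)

intersection = [6, 24]

[i=1,j=1] 6==6 emit → i++,j++
[i=2,j=2] 8<14 → i++
[i=3,j=2] 16>14 → j++
[i=3,j=3] 16<17 → i++
[i=4,j=3] 18>17 → j++
[i=4,j=4] 18<22 → i++
[i=5,j=4] 21<22 → i++
[i=6,j=4] 24>22 → j++
[i=6,j=5] 24==24 emit → i++,j++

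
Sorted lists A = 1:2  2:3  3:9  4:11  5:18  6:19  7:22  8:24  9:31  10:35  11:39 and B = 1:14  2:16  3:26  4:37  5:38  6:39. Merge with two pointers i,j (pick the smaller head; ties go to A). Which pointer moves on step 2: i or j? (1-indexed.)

i

i=1 j=1: A[i]=2<=B[j]=14 take 2, i++
i=2 j=1: A[i]=3<=B[j]=14 take 3, i++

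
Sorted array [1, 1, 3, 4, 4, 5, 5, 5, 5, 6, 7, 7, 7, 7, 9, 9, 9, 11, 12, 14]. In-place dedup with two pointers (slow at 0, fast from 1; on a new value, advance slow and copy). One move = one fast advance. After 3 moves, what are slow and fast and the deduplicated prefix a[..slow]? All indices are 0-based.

slow=0 fast=1: a[fast]=1=a[slow] dup, fast++
slow=0 fast=2: a[fast]=3≠a[slow]=1 write a[1]=3, slow++,fast++
slow=1 fast=3: a[fast]=4≠a[slow]=3 write a[2]=4, slow++,fast++

slow=2, fast=4, prefix=[1, 3, 4]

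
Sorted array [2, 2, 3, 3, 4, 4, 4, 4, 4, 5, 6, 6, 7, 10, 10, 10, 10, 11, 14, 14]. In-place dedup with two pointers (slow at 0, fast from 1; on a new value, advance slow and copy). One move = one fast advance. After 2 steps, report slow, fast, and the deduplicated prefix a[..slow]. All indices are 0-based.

slow=1, fast=3, prefix=[2, 3]

slow=0 fast=1: a[fast]=2=a[slow] dup, fast++
slow=0 fast=2: a[fast]=3≠a[slow]=2 write a[1]=3, slow++,fast++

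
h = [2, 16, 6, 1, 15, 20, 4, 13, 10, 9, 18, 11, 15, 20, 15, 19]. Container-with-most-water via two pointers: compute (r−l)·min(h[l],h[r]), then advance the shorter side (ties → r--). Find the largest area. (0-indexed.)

l=0 r=15: min(2,19)*15=30 best=30 *, l++
l=1 r=15: min(16,19)*14=224 best=224 *, l++
l=2 r=15: min(6,19)*13=78 best=224, l++
l=3 r=15: min(1,19)*12=12 best=224, l++
l=4 r=15: min(15,19)*11=165 best=224, l++
l=5 r=15: min(20,19)*10=190 best=224, r--
l=5 r=14: min(20,15)*9=135 best=224, r--
l=5 r=13: min(20,20)*8=160 best=224, r--
l=5 r=12: min(20,15)*7=105 best=224, r--
l=5 r=11: min(20,11)*6=66 best=224, r--
l=5 r=10: min(20,18)*5=90 best=224, r--
l=5 r=9: min(20,9)*4=36 best=224, r--
l=5 r=8: min(20,10)*3=30 best=224, r--
l=5 r=7: min(20,13)*2=26 best=224, r--
l=5 r=6: min(20,4)*1=4 best=224, r--

max area = 224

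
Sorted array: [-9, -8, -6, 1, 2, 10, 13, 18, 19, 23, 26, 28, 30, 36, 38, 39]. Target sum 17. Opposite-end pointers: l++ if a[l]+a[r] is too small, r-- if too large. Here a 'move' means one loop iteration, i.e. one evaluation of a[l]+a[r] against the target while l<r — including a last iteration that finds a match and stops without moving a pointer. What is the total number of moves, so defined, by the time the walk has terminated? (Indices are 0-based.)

6 moves

[0,15] -9+39=30 >17 → r--
[0,14] -9+38=29 >17 → r--
[0,13] -9+36=27 >17 → r--
[0,12] -9+30=21 >17 → r--
[0,11] -9+28=19 >17 → r--
[0,10] -9+26=17 → found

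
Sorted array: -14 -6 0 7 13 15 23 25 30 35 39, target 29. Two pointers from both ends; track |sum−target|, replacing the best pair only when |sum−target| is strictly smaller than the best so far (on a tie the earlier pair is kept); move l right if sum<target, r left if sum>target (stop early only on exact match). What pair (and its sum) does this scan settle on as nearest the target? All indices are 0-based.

[0,10] -14+39=25 d=4 * → l++
[1,10] -6+39=33 d=4 → r--
[1,9] -6+35=29 d=0 * → stop

pair (-6, 35) with sum 29 (|Δ|=0)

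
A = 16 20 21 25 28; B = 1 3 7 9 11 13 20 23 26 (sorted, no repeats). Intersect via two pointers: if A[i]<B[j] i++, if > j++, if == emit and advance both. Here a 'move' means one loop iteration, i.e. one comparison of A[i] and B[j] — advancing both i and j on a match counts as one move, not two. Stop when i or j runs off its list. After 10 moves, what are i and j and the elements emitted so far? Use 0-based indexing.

[i=0,j=0] 16>1 → j++
[i=0,j=1] 16>3 → j++
[i=0,j=2] 16>7 → j++
[i=0,j=3] 16>9 → j++
[i=0,j=4] 16>11 → j++
[i=0,j=5] 16>13 → j++
[i=0,j=6] 16<20 → i++
[i=1,j=6] 20==20 emit → i++,j++
[i=2,j=7] 21<23 → i++
[i=3,j=7] 25>23 → j++

i=3, j=8, emitted=[20]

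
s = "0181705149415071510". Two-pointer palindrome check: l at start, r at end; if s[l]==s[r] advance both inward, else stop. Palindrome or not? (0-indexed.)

not a palindrome (mismatch at 2,16)

[0,18] '0'=='0' → l++,r--
[1,17] '1'=='1' → l++,r--
[2,16] '8'!='5' → stop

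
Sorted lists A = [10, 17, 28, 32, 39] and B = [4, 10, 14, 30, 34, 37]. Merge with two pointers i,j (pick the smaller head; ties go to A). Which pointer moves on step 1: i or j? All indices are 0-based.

[i=0,j=0] A[i]=10>B[j]=4 take 4 → j++

j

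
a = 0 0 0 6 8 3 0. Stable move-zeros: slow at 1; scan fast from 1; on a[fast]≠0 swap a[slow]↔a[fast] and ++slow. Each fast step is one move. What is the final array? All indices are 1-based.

[6, 8, 3, 0, 0, 0, 0]

slow=1 fast=1: a[fast]=0, fast++
slow=1 fast=2: a[fast]=0, fast++
slow=1 fast=3: a[fast]=0, fast++
slow=1 fast=4: a[fast]=6≠0 swap→a[1]=6, slow++,fast++
slow=2 fast=5: a[fast]=8≠0 swap→a[2]=8, slow++,fast++
slow=3 fast=6: a[fast]=3≠0 swap→a[3]=3, slow++,fast++
slow=4 fast=7: a[fast]=0, fast++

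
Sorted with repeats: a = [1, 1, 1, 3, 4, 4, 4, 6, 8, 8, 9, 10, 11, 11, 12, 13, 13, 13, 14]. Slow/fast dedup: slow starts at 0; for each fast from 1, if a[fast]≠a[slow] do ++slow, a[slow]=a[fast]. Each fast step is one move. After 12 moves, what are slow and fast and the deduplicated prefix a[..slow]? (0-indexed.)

slow=7, fast=13, prefix=[1, 3, 4, 6, 8, 9, 10, 11]

(s=0,f=1) a[fast]=1=a[slow] dup → fast++
(s=0,f=2) a[fast]=1=a[slow] dup → fast++
(s=0,f=3) a[fast]=3≠a[slow]=1 write a[1]=3 → slow++,fast++
(s=1,f=4) a[fast]=4≠a[slow]=3 write a[2]=4 → slow++,fast++
(s=2,f=5) a[fast]=4=a[slow] dup → fast++
(s=2,f=6) a[fast]=4=a[slow] dup → fast++
(s=2,f=7) a[fast]=6≠a[slow]=4 write a[3]=6 → slow++,fast++
(s=3,f=8) a[fast]=8≠a[slow]=6 write a[4]=8 → slow++,fast++
(s=4,f=9) a[fast]=8=a[slow] dup → fast++
(s=4,f=10) a[fast]=9≠a[slow]=8 write a[5]=9 → slow++,fast++
(s=5,f=11) a[fast]=10≠a[slow]=9 write a[6]=10 → slow++,fast++
(s=6,f=12) a[fast]=11≠a[slow]=10 write a[7]=11 → slow++,fast++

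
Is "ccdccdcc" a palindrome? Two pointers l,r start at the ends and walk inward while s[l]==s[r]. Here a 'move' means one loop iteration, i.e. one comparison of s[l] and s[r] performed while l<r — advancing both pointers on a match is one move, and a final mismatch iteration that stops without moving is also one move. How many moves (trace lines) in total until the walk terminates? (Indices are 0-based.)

4 moves

[0,7] 'c'=='c' → l++,r--
[1,6] 'c'=='c' → l++,r--
[2,5] 'd'=='d' → l++,r--
[3,4] 'c'=='c' → l++,r--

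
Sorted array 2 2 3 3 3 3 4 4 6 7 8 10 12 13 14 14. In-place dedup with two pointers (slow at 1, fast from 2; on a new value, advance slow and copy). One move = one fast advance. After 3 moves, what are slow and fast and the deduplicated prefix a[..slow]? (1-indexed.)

slow=2, fast=5, prefix=[2, 3]

(s=1,f=2) a[fast]=2=a[slow] dup → fast++
(s=1,f=3) a[fast]=3≠a[slow]=2 write a[2]=3 → slow++,fast++
(s=2,f=4) a[fast]=3=a[slow] dup → fast++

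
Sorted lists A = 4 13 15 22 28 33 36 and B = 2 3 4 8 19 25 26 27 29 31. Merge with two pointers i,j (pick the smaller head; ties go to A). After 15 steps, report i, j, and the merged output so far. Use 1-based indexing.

i=6, j=11, merged so far=[2, 3, 4, 4, 8, 13, 15, 19, 22, 25, 26, 27, 28, 29, 31]

i=1 j=1: A[i]=4>B[j]=2 take 2, j++
i=1 j=2: A[i]=4>B[j]=3 take 3, j++
i=1 j=3: A[i]=4<=B[j]=4 take 4, i++
i=2 j=3: A[i]=13>B[j]=4 take 4, j++
i=2 j=4: A[i]=13>B[j]=8 take 8, j++
i=2 j=5: A[i]=13<=B[j]=19 take 13, i++
i=3 j=5: A[i]=15<=B[j]=19 take 15, i++
i=4 j=5: A[i]=22>B[j]=19 take 19, j++
i=4 j=6: A[i]=22<=B[j]=25 take 22, i++
i=5 j=6: A[i]=28>B[j]=25 take 25, j++
i=5 j=7: A[i]=28>B[j]=26 take 26, j++
i=5 j=8: A[i]=28>B[j]=27 take 27, j++
i=5 j=9: A[i]=28<=B[j]=29 take 28, i++
i=6 j=9: A[i]=33>B[j]=29 take 29, j++
i=6 j=10: A[i]=33>B[j]=31 take 31, j++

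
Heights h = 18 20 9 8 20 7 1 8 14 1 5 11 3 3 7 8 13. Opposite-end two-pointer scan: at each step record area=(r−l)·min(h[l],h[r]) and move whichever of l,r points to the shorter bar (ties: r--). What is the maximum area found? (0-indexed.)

max area = 208

l=0 r=16: min(18,13)*16=208 best=208 *, r--
l=0 r=15: min(18,8)*15=120 best=208, r--
l=0 r=14: min(18,7)*14=98 best=208, r--
l=0 r=13: min(18,3)*13=39 best=208, r--
l=0 r=12: min(18,3)*12=36 best=208, r--
l=0 r=11: min(18,11)*11=121 best=208, r--
l=0 r=10: min(18,5)*10=50 best=208, r--
l=0 r=9: min(18,1)*9=9 best=208, r--
l=0 r=8: min(18,14)*8=112 best=208, r--
l=0 r=7: min(18,8)*7=56 best=208, r--
l=0 r=6: min(18,1)*6=6 best=208, r--
l=0 r=5: min(18,7)*5=35 best=208, r--
l=0 r=4: min(18,20)*4=72 best=208, l++
l=1 r=4: min(20,20)*3=60 best=208, r--
l=1 r=3: min(20,8)*2=16 best=208, r--
l=1 r=2: min(20,9)*1=9 best=208, r--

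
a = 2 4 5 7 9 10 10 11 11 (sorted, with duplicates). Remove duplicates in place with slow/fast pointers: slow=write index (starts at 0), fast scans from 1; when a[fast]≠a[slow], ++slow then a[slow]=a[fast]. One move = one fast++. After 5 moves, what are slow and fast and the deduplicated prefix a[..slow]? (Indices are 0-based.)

(s=0,f=1) a[fast]=4≠a[slow]=2 write a[1]=4 → slow++,fast++
(s=1,f=2) a[fast]=5≠a[slow]=4 write a[2]=5 → slow++,fast++
(s=2,f=3) a[fast]=7≠a[slow]=5 write a[3]=7 → slow++,fast++
(s=3,f=4) a[fast]=9≠a[slow]=7 write a[4]=9 → slow++,fast++
(s=4,f=5) a[fast]=10≠a[slow]=9 write a[5]=10 → slow++,fast++

slow=5, fast=6, prefix=[2, 4, 5, 7, 9, 10]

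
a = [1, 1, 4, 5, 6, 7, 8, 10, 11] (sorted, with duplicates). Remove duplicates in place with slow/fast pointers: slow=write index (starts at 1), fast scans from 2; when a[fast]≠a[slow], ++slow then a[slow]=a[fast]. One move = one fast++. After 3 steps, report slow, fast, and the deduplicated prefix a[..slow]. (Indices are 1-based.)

slow=3, fast=5, prefix=[1, 4, 5]

slow=1 fast=2: a[fast]=1=a[slow] dup, fast++
slow=1 fast=3: a[fast]=4≠a[slow]=1 write a[2]=4, slow++,fast++
slow=2 fast=4: a[fast]=5≠a[slow]=4 write a[3]=5, slow++,fast++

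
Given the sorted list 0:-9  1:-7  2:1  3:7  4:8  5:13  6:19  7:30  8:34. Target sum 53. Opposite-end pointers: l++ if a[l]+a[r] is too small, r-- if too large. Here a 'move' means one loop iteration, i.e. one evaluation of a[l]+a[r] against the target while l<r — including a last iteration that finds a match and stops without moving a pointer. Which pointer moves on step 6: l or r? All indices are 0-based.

l

l=0 r=8: -9+34=25 <53, l++
l=1 r=8: -7+34=27 <53, l++
l=2 r=8: 1+34=35 <53, l++
l=3 r=8: 7+34=41 <53, l++
l=4 r=8: 8+34=42 <53, l++
l=5 r=8: 13+34=47 <53, l++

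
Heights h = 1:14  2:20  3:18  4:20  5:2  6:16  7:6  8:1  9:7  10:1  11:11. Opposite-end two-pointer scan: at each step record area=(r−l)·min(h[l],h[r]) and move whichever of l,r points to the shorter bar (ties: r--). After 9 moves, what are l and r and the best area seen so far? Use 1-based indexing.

[1,11] min(14,11)*10=110 best=110 * → r--
[1,10] min(14,1)*9=9 best=110 → r--
[1,9] min(14,7)*8=56 best=110 → r--
[1,8] min(14,1)*7=7 best=110 → r--
[1,7] min(14,6)*6=36 best=110 → r--
[1,6] min(14,16)*5=70 best=110 → l++
[2,6] min(20,16)*4=64 best=110 → r--
[2,5] min(20,2)*3=6 best=110 → r--
[2,4] min(20,20)*2=40 best=110 → r--

l=2, r=3, best area=110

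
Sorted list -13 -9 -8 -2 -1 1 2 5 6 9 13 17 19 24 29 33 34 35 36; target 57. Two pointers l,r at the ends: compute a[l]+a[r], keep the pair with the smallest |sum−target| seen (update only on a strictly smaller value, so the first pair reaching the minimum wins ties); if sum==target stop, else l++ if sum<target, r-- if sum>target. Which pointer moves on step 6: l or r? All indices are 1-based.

l

[1,19] -13+36=23 d=34 * → l++
[2,19] -9+36=27 d=30 * → l++
[3,19] -8+36=28 d=29 * → l++
[4,19] -2+36=34 d=23 * → l++
[5,19] -1+36=35 d=22 * → l++
[6,19] 1+36=37 d=20 * → l++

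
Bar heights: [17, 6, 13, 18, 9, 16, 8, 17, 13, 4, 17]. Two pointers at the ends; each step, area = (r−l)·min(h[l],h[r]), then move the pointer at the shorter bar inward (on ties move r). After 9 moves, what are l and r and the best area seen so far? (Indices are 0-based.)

[0,10] min(17,17)*10=170 best=170 * → r--
[0,9] min(17,4)*9=36 best=170 → r--
[0,8] min(17,13)*8=104 best=170 → r--
[0,7] min(17,17)*7=119 best=170 → r--
[0,6] min(17,8)*6=48 best=170 → r--
[0,5] min(17,16)*5=80 best=170 → r--
[0,4] min(17,9)*4=36 best=170 → r--
[0,3] min(17,18)*3=51 best=170 → l++
[1,3] min(6,18)*2=12 best=170 → l++

l=2, r=3, best area=170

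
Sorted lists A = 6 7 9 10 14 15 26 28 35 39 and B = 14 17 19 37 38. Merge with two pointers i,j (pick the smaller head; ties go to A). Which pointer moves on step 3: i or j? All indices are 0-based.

i

[i=0,j=0] A[i]=6<=B[j]=14 take 6 → i++
[i=1,j=0] A[i]=7<=B[j]=14 take 7 → i++
[i=2,j=0] A[i]=9<=B[j]=14 take 9 → i++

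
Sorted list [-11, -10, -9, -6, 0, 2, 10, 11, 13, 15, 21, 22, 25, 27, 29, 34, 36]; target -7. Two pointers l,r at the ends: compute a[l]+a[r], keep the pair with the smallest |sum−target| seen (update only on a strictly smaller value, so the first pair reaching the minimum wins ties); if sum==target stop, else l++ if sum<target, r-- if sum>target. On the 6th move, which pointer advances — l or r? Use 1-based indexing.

r

[1,17] -11+36=25 d=32 * → r--
[1,16] -11+34=23 d=30 * → r--
[1,15] -11+29=18 d=25 * → r--
[1,14] -11+27=16 d=23 * → r--
[1,13] -11+25=14 d=21 * → r--
[1,12] -11+22=11 d=18 * → r--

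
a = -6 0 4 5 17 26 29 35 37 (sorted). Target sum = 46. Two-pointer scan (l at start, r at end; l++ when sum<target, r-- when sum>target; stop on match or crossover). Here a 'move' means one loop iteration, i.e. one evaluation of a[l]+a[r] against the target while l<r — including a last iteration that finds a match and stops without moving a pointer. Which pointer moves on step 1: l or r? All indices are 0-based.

l

l=0 r=8: -6+37=31 <46, l++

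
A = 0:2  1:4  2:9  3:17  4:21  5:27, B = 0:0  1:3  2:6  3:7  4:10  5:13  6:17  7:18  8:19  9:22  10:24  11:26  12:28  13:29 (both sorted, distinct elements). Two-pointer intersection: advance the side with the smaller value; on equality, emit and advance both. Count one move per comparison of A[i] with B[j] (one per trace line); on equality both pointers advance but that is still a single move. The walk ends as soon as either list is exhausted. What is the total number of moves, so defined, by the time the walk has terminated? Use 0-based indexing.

i=0 j=0: 2>0, j++
i=0 j=1: 2<3, i++
i=1 j=1: 4>3, j++
i=1 j=2: 4<6, i++
i=2 j=2: 9>6, j++
i=2 j=3: 9>7, j++
i=2 j=4: 9<10, i++
i=3 j=4: 17>10, j++
i=3 j=5: 17>13, j++
i=3 j=6: 17==17 emit, i++,j++
i=4 j=7: 21>18, j++
i=4 j=8: 21>19, j++
i=4 j=9: 21<22, i++
i=5 j=9: 27>22, j++
i=5 j=10: 27>24, j++
i=5 j=11: 27>26, j++
i=5 j=12: 27<28, i++

17 moves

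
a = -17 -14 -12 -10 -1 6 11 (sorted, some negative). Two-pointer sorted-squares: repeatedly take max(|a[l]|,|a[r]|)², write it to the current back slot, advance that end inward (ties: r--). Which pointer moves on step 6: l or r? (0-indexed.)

r

[0,6] |-17|>|11| out[6]=289 → l++
[1,6] |-14|>|11| out[5]=196 → l++
[2,6] |-12|>|11| out[4]=144 → l++
[3,6] |-10|<=|11| out[3]=121 → r--
[3,5] |-10|>|6| out[2]=100 → l++
[4,5] |-1|<=|6| out[1]=36 → r--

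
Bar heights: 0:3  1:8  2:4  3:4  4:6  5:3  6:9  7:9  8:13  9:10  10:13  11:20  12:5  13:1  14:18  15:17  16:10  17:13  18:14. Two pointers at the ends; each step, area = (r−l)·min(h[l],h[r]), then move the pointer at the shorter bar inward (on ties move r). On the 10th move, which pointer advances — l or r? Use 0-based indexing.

l=0 r=18: min(3,14)*18=54 best=54 *, l++
l=1 r=18: min(8,14)*17=136 best=136 *, l++
l=2 r=18: min(4,14)*16=64 best=136, l++
l=3 r=18: min(4,14)*15=60 best=136, l++
l=4 r=18: min(6,14)*14=84 best=136, l++
l=5 r=18: min(3,14)*13=39 best=136, l++
l=6 r=18: min(9,14)*12=108 best=136, l++
l=7 r=18: min(9,14)*11=99 best=136, l++
l=8 r=18: min(13,14)*10=130 best=136, l++
l=9 r=18: min(10,14)*9=90 best=136, l++

l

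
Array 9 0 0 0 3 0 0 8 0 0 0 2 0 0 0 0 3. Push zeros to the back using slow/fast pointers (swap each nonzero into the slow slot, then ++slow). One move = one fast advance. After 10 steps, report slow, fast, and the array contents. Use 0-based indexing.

slow=3, fast=10, a=[9, 3, 8, 0, 0, 0, 0, 0, 0, 0, 0, 2, 0, 0, 0, 0, 3]

(s=0,f=0) a[fast]=9≠0 swap→a[0]=9 → slow++,fast++
(s=1,f=1) a[fast]=0 → fast++
(s=1,f=2) a[fast]=0 → fast++
(s=1,f=3) a[fast]=0 → fast++
(s=1,f=4) a[fast]=3≠0 swap→a[1]=3 → slow++,fast++
(s=2,f=5) a[fast]=0 → fast++
(s=2,f=6) a[fast]=0 → fast++
(s=2,f=7) a[fast]=8≠0 swap→a[2]=8 → slow++,fast++
(s=3,f=8) a[fast]=0 → fast++
(s=3,f=9) a[fast]=0 → fast++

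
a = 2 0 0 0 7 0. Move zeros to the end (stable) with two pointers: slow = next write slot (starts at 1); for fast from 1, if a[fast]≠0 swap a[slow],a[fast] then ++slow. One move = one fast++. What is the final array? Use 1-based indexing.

[2, 7, 0, 0, 0, 0]

(s=1,f=1) a[fast]=2≠0 swap→a[1]=2 → slow++,fast++
(s=2,f=2) a[fast]=0 → fast++
(s=2,f=3) a[fast]=0 → fast++
(s=2,f=4) a[fast]=0 → fast++
(s=2,f=5) a[fast]=7≠0 swap→a[2]=7 → slow++,fast++
(s=3,f=6) a[fast]=0 → fast++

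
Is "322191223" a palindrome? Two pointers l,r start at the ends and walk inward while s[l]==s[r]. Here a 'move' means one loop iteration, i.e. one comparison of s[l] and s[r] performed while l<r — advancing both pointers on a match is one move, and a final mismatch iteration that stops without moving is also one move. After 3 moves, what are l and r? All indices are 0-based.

l=3, r=5

[0,8] '3'=='3' → l++,r--
[1,7] '2'=='2' → l++,r--
[2,6] '2'=='2' → l++,r--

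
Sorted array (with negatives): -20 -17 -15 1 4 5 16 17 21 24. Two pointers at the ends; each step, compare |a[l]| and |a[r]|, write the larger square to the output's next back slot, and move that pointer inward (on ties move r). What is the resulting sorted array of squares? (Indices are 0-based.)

l=0 r=9: |-20|<=|24| out[9]=576, r--
l=0 r=8: |-20|<=|21| out[8]=441, r--
l=0 r=7: |-20|>|17| out[7]=400, l++
l=1 r=7: |-17|<=|17| out[6]=289, r--
l=1 r=6: |-17|>|16| out[5]=289, l++
l=2 r=6: |-15|<=|16| out[4]=256, r--
l=2 r=5: |-15|>|5| out[3]=225, l++
l=3 r=5: |1|<=|5| out[2]=25, r--
l=3 r=4: |1|<=|4| out[1]=16, r--
l=3 r=3: |1|<=|1| out[0]=1, r--

[1, 16, 25, 225, 256, 289, 289, 400, 441, 576]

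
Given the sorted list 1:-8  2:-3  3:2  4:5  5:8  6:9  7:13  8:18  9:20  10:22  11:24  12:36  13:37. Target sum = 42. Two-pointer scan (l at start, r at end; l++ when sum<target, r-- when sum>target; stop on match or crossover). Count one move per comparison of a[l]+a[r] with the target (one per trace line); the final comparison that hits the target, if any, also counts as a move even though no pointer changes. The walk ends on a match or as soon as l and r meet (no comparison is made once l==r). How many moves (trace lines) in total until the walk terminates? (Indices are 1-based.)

[1,13] -8+37=29 <42 → l++
[2,13] -3+37=34 <42 → l++
[3,13] 2+37=39 <42 → l++
[4,13] 5+37=42 → found

4 moves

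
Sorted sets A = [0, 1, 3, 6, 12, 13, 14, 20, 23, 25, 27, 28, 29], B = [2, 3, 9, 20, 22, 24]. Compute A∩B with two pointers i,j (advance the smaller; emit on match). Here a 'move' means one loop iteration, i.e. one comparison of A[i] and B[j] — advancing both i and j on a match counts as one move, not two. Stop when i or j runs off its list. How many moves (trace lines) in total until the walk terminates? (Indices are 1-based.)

[i=1,j=1] 0<2 → i++
[i=2,j=1] 1<2 → i++
[i=3,j=1] 3>2 → j++
[i=3,j=2] 3==3 emit → i++,j++
[i=4,j=3] 6<9 → i++
[i=5,j=3] 12>9 → j++
[i=5,j=4] 12<20 → i++
[i=6,j=4] 13<20 → i++
[i=7,j=4] 14<20 → i++
[i=8,j=4] 20==20 emit → i++,j++
[i=9,j=5] 23>22 → j++
[i=9,j=6] 23<24 → i++
[i=10,j=6] 25>24 → j++

13 moves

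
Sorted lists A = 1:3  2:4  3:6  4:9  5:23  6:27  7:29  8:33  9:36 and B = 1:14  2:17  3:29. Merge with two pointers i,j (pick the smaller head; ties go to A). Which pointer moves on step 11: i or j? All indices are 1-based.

[i=1,j=1] A[i]=3<=B[j]=14 take 3 → i++
[i=2,j=1] A[i]=4<=B[j]=14 take 4 → i++
[i=3,j=1] A[i]=6<=B[j]=14 take 6 → i++
[i=4,j=1] A[i]=9<=B[j]=14 take 9 → i++
[i=5,j=1] A[i]=23>B[j]=14 take 14 → j++
[i=5,j=2] A[i]=23>B[j]=17 take 17 → j++
[i=5,j=3] A[i]=23<=B[j]=29 take 23 → i++
[i=6,j=3] A[i]=27<=B[j]=29 take 27 → i++
[i=7,j=3] A[i]=29<=B[j]=29 take 29 → i++
[i=8,j=3] A[i]=33>B[j]=29 take 29 → j++
[i=8,j=4] B done, take A[i]=33 → i++

i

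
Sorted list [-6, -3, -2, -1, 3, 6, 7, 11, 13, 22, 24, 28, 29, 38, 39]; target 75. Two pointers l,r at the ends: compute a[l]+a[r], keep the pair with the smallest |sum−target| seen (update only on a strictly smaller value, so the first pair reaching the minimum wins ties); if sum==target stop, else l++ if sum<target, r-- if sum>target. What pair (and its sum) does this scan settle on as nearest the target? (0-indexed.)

pair (38, 39) with sum 77 (|Δ|=2)

l=0 r=14: -6+39=33 d=42 *, l++
l=1 r=14: -3+39=36 d=39 *, l++
l=2 r=14: -2+39=37 d=38 *, l++
l=3 r=14: -1+39=38 d=37 *, l++
l=4 r=14: 3+39=42 d=33 *, l++
l=5 r=14: 6+39=45 d=30 *, l++
l=6 r=14: 7+39=46 d=29 *, l++
l=7 r=14: 11+39=50 d=25 *, l++
l=8 r=14: 13+39=52 d=23 *, l++
l=9 r=14: 22+39=61 d=14 *, l++
l=10 r=14: 24+39=63 d=12 *, l++
l=11 r=14: 28+39=67 d=8 *, l++
l=12 r=14: 29+39=68 d=7 *, l++
l=13 r=14: 38+39=77 d=2 *, r--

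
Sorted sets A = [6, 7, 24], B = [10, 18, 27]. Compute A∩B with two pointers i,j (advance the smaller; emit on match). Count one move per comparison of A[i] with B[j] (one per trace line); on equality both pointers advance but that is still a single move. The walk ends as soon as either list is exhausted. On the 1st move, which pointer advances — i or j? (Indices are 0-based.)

i

[i=0,j=0] 6<10 → i++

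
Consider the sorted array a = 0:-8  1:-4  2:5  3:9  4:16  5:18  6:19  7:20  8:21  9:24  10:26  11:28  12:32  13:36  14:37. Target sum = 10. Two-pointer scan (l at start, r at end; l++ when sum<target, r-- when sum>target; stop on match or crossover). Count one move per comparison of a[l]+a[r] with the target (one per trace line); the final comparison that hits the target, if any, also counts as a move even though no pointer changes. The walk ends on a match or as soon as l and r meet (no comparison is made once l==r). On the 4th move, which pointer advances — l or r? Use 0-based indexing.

r

l=0 r=14: -8+37=29 >10, r--
l=0 r=13: -8+36=28 >10, r--
l=0 r=12: -8+32=24 >10, r--
l=0 r=11: -8+28=20 >10, r--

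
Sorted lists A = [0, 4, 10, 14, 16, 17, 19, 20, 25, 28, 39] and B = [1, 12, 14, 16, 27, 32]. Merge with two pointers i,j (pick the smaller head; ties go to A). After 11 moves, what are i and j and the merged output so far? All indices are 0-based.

i=7, j=4, merged so far=[0, 1, 4, 10, 12, 14, 14, 16, 16, 17, 19]

i=0 j=0: A[i]=0<=B[j]=1 take 0, i++
i=1 j=0: A[i]=4>B[j]=1 take 1, j++
i=1 j=1: A[i]=4<=B[j]=12 take 4, i++
i=2 j=1: A[i]=10<=B[j]=12 take 10, i++
i=3 j=1: A[i]=14>B[j]=12 take 12, j++
i=3 j=2: A[i]=14<=B[j]=14 take 14, i++
i=4 j=2: A[i]=16>B[j]=14 take 14, j++
i=4 j=3: A[i]=16<=B[j]=16 take 16, i++
i=5 j=3: A[i]=17>B[j]=16 take 16, j++
i=5 j=4: A[i]=17<=B[j]=27 take 17, i++
i=6 j=4: A[i]=19<=B[j]=27 take 19, i++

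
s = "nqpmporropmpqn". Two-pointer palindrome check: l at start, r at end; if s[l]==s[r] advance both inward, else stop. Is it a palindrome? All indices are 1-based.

[1,14] 'n'=='n' → l++,r--
[2,13] 'q'=='q' → l++,r--
[3,12] 'p'=='p' → l++,r--
[4,11] 'm'=='m' → l++,r--
[5,10] 'p'=='p' → l++,r--
[6,9] 'o'=='o' → l++,r--
[7,8] 'r'=='r' → l++,r--

palindrome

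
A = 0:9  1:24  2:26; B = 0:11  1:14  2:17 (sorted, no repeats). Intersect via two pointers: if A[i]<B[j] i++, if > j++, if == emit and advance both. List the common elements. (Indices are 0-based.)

intersection = []

[i=0,j=0] 9<11 → i++
[i=1,j=0] 24>11 → j++
[i=1,j=1] 24>14 → j++
[i=1,j=2] 24>17 → j++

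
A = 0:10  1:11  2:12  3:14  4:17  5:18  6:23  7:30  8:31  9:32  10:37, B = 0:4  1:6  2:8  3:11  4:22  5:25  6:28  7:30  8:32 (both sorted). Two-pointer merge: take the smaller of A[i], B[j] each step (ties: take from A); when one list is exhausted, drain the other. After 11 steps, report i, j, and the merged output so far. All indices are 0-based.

[i=0,j=0] A[i]=10>B[j]=4 take 4 → j++
[i=0,j=1] A[i]=10>B[j]=6 take 6 → j++
[i=0,j=2] A[i]=10>B[j]=8 take 8 → j++
[i=0,j=3] A[i]=10<=B[j]=11 take 10 → i++
[i=1,j=3] A[i]=11<=B[j]=11 take 11 → i++
[i=2,j=3] A[i]=12>B[j]=11 take 11 → j++
[i=2,j=4] A[i]=12<=B[j]=22 take 12 → i++
[i=3,j=4] A[i]=14<=B[j]=22 take 14 → i++
[i=4,j=4] A[i]=17<=B[j]=22 take 17 → i++
[i=5,j=4] A[i]=18<=B[j]=22 take 18 → i++
[i=6,j=4] A[i]=23>B[j]=22 take 22 → j++

i=6, j=5, merged so far=[4, 6, 8, 10, 11, 11, 12, 14, 17, 18, 22]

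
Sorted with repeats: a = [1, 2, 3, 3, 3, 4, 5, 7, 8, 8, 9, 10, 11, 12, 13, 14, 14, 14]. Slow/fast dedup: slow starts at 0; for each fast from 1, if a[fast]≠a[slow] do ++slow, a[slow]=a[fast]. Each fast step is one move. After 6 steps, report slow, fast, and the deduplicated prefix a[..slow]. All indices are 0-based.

slow=4, fast=7, prefix=[1, 2, 3, 4, 5]

slow=0 fast=1: a[fast]=2≠a[slow]=1 write a[1]=2, slow++,fast++
slow=1 fast=2: a[fast]=3≠a[slow]=2 write a[2]=3, slow++,fast++
slow=2 fast=3: a[fast]=3=a[slow] dup, fast++
slow=2 fast=4: a[fast]=3=a[slow] dup, fast++
slow=2 fast=5: a[fast]=4≠a[slow]=3 write a[3]=4, slow++,fast++
slow=3 fast=6: a[fast]=5≠a[slow]=4 write a[4]=5, slow++,fast++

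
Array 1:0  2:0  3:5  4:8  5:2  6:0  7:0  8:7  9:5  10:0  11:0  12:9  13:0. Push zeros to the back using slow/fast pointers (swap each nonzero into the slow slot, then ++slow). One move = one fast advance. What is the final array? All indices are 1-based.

[5, 8, 2, 7, 5, 9, 0, 0, 0, 0, 0, 0, 0]

slow=1 fast=1: a[fast]=0, fast++
slow=1 fast=2: a[fast]=0, fast++
slow=1 fast=3: a[fast]=5≠0 swap→a[1]=5, slow++,fast++
slow=2 fast=4: a[fast]=8≠0 swap→a[2]=8, slow++,fast++
slow=3 fast=5: a[fast]=2≠0 swap→a[3]=2, slow++,fast++
slow=4 fast=6: a[fast]=0, fast++
slow=4 fast=7: a[fast]=0, fast++
slow=4 fast=8: a[fast]=7≠0 swap→a[4]=7, slow++,fast++
slow=5 fast=9: a[fast]=5≠0 swap→a[5]=5, slow++,fast++
slow=6 fast=10: a[fast]=0, fast++
slow=6 fast=11: a[fast]=0, fast++
slow=6 fast=12: a[fast]=9≠0 swap→a[6]=9, slow++,fast++
slow=7 fast=13: a[fast]=0, fast++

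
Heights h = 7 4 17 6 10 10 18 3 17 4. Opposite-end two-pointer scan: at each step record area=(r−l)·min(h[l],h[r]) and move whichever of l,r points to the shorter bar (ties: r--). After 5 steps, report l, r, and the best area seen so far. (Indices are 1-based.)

l=3, r=7, best area=102

l=1 r=10: min(7,4)*9=36 best=36 *, r--
l=1 r=9: min(7,17)*8=56 best=56 *, l++
l=2 r=9: min(4,17)*7=28 best=56, l++
l=3 r=9: min(17,17)*6=102 best=102 *, r--
l=3 r=8: min(17,3)*5=15 best=102, r--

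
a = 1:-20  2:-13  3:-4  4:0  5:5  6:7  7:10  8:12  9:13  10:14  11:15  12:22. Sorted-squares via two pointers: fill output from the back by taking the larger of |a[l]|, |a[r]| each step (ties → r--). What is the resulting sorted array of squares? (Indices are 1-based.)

l=1 r=12: |-20|<=|22| out[12]=484, r--
l=1 r=11: |-20|>|15| out[11]=400, l++
l=2 r=11: |-13|<=|15| out[10]=225, r--
l=2 r=10: |-13|<=|14| out[9]=196, r--
l=2 r=9: |-13|<=|13| out[8]=169, r--
l=2 r=8: |-13|>|12| out[7]=169, l++
l=3 r=8: |-4|<=|12| out[6]=144, r--
l=3 r=7: |-4|<=|10| out[5]=100, r--
l=3 r=6: |-4|<=|7| out[4]=49, r--
l=3 r=5: |-4|<=|5| out[3]=25, r--
l=3 r=4: |-4|>|0| out[2]=16, l++
l=4 r=4: |0|<=|0| out[1]=0, r--

[0, 16, 25, 49, 100, 144, 169, 169, 196, 225, 400, 484]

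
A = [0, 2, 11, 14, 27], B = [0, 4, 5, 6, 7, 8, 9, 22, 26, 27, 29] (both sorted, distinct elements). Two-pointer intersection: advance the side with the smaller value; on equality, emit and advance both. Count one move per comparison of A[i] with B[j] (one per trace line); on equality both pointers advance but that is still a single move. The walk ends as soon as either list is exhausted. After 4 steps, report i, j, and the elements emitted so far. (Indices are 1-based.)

[i=1,j=1] 0==0 emit → i++,j++
[i=2,j=2] 2<4 → i++
[i=3,j=2] 11>4 → j++
[i=3,j=3] 11>5 → j++

i=3, j=4, emitted=[0]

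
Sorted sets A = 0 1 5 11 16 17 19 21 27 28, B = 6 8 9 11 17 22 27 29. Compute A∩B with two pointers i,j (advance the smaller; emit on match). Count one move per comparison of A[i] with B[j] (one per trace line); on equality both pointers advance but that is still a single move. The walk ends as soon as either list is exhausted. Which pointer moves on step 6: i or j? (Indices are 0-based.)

j

[i=0,j=0] 0<6 → i++
[i=1,j=0] 1<6 → i++
[i=2,j=0] 5<6 → i++
[i=3,j=0] 11>6 → j++
[i=3,j=1] 11>8 → j++
[i=3,j=2] 11>9 → j++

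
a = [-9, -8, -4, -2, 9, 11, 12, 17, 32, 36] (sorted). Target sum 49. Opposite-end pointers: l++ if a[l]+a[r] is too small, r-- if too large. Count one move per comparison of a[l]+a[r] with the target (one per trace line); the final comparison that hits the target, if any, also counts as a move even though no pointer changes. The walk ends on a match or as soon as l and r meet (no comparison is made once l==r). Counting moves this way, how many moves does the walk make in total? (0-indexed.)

[0,9] -9+36=27 <49 → l++
[1,9] -8+36=28 <49 → l++
[2,9] -4+36=32 <49 → l++
[3,9] -2+36=34 <49 → l++
[4,9] 9+36=45 <49 → l++
[5,9] 11+36=47 <49 → l++
[6,9] 12+36=48 <49 → l++
[7,9] 17+36=53 >49 → r--
[7,8] 17+32=49 → found

9 moves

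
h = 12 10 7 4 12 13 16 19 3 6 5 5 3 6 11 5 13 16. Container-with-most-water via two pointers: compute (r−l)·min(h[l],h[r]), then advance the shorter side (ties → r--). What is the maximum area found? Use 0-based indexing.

l=0 r=17: min(12,16)*17=204 best=204 *, l++
l=1 r=17: min(10,16)*16=160 best=204, l++
l=2 r=17: min(7,16)*15=105 best=204, l++
l=3 r=17: min(4,16)*14=56 best=204, l++
l=4 r=17: min(12,16)*13=156 best=204, l++
l=5 r=17: min(13,16)*12=156 best=204, l++
l=6 r=17: min(16,16)*11=176 best=204, r--
l=6 r=16: min(16,13)*10=130 best=204, r--
l=6 r=15: min(16,5)*9=45 best=204, r--
l=6 r=14: min(16,11)*8=88 best=204, r--
l=6 r=13: min(16,6)*7=42 best=204, r--
l=6 r=12: min(16,3)*6=18 best=204, r--
l=6 r=11: min(16,5)*5=25 best=204, r--
l=6 r=10: min(16,5)*4=20 best=204, r--
l=6 r=9: min(16,6)*3=18 best=204, r--
l=6 r=8: min(16,3)*2=6 best=204, r--
l=6 r=7: min(16,19)*1=16 best=204, l++

max area = 204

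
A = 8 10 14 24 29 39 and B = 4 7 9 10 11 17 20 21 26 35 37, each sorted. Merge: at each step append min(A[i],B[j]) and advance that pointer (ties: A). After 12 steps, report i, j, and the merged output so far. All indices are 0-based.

i=0 j=0: A[i]=8>B[j]=4 take 4, j++
i=0 j=1: A[i]=8>B[j]=7 take 7, j++
i=0 j=2: A[i]=8<=B[j]=9 take 8, i++
i=1 j=2: A[i]=10>B[j]=9 take 9, j++
i=1 j=3: A[i]=10<=B[j]=10 take 10, i++
i=2 j=3: A[i]=14>B[j]=10 take 10, j++
i=2 j=4: A[i]=14>B[j]=11 take 11, j++
i=2 j=5: A[i]=14<=B[j]=17 take 14, i++
i=3 j=5: A[i]=24>B[j]=17 take 17, j++
i=3 j=6: A[i]=24>B[j]=20 take 20, j++
i=3 j=7: A[i]=24>B[j]=21 take 21, j++
i=3 j=8: A[i]=24<=B[j]=26 take 24, i++

i=4, j=8, merged so far=[4, 7, 8, 9, 10, 10, 11, 14, 17, 20, 21, 24]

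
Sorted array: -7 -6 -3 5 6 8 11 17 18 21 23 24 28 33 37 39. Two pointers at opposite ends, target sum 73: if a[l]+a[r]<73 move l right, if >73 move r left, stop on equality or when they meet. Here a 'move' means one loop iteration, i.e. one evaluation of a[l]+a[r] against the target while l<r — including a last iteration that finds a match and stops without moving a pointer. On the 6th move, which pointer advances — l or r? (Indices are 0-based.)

l=0 r=15: -7+39=32 <73, l++
l=1 r=15: -6+39=33 <73, l++
l=2 r=15: -3+39=36 <73, l++
l=3 r=15: 5+39=44 <73, l++
l=4 r=15: 6+39=45 <73, l++
l=5 r=15: 8+39=47 <73, l++

l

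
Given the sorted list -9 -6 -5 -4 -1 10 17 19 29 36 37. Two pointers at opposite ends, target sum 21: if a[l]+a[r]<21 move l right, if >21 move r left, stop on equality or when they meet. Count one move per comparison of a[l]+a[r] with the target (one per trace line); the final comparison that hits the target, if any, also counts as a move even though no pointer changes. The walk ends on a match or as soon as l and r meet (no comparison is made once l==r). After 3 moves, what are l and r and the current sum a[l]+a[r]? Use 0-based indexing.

[0,10] -9+37=28 >21 → r--
[0,9] -9+36=27 >21 → r--
[0,8] -9+29=20 <21 → l++

l=1, r=8, sum=23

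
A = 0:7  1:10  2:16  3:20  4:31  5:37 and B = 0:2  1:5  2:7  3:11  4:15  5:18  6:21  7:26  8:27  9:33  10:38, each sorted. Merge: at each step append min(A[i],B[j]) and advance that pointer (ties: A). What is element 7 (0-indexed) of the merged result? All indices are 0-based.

i=0 j=0: A[i]=7>B[j]=2 take 2, j++
i=0 j=1: A[i]=7>B[j]=5 take 5, j++
i=0 j=2: A[i]=7<=B[j]=7 take 7, i++
i=1 j=2: A[i]=10>B[j]=7 take 7, j++
i=1 j=3: A[i]=10<=B[j]=11 take 10, i++
i=2 j=3: A[i]=16>B[j]=11 take 11, j++
i=2 j=4: A[i]=16>B[j]=15 take 15, j++
i=2 j=5: A[i]=16<=B[j]=18 take 16, i++
i=3 j=5: A[i]=20>B[j]=18 take 18, j++
i=3 j=6: A[i]=20<=B[j]=21 take 20, i++
i=4 j=6: A[i]=31>B[j]=21 take 21, j++
i=4 j=7: A[i]=31>B[j]=26 take 26, j++
i=4 j=8: A[i]=31>B[j]=27 take 27, j++
i=4 j=9: A[i]=31<=B[j]=33 take 31, i++
i=5 j=9: A[i]=37>B[j]=33 take 33, j++
i=5 j=10: A[i]=37<=B[j]=38 take 37, i++
i=6 j=10: A done, take B[j]=38, j++

merged[7] = 16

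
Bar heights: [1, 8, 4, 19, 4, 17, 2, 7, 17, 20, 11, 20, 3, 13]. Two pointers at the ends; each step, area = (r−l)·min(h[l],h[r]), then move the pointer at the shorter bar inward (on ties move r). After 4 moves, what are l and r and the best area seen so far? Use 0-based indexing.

l=0 r=13: min(1,13)*13=13 best=13 *, l++
l=1 r=13: min(8,13)*12=96 best=96 *, l++
l=2 r=13: min(4,13)*11=44 best=96, l++
l=3 r=13: min(19,13)*10=130 best=130 *, r--

l=3, r=12, best area=130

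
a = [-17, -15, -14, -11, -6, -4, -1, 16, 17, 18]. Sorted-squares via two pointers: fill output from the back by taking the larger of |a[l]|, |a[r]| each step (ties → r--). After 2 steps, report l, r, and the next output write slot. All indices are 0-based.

l=0 r=9: |-17|<=|18| out[9]=324, r--
l=0 r=8: |-17|<=|17| out[8]=289, r--

l=0, r=7, next write slot=7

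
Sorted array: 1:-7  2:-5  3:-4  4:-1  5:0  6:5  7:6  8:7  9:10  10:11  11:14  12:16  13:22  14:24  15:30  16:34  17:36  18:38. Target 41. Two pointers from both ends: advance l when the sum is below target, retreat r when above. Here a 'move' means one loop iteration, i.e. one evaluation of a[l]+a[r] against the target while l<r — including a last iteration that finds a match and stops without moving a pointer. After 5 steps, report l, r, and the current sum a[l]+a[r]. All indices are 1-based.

l=6, r=18, sum=43

l=1 r=18: -7+38=31 <41, l++
l=2 r=18: -5+38=33 <41, l++
l=3 r=18: -4+38=34 <41, l++
l=4 r=18: -1+38=37 <41, l++
l=5 r=18: 0+38=38 <41, l++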